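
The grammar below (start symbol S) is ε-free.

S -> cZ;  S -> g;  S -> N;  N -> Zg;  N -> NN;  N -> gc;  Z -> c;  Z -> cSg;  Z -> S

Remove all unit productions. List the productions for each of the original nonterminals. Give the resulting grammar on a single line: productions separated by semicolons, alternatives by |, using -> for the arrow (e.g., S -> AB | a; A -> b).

S -> g | NN | Zg | cZ | gc; N -> NN | Zg | gc; Z -> c | g | NN | Zg | cZ | gc | cSg

Unit productions: S->N, Z->S.
Unit pairs (A ⇒* B via units): (S,N), (Z,N), (Z,S).
S: inherits non-unit rules of {N, S} → NN | Zg | cZ | g | gc.
N: inherits non-unit rules of {N} → NN | Zg | gc.
Z: inherits non-unit rules of {N, S, Z} → NN | Zg | c | cSg | cZ | g | gc.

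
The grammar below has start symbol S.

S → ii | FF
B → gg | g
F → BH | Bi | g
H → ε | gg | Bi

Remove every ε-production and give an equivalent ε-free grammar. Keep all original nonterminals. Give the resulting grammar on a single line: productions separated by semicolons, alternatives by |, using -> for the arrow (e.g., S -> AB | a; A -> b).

Nullable set: {H}.
F -> BH: H nullable, giving B | BH.
Drop H -> ε.
Unchanged (no nullable symbols): S -> FF; S -> ii; B -> g; B -> gg; F -> Bi; F -> g; H -> Bi; H -> gg.

S -> FF | ii; B -> g | gg; F -> B | g | BH | Bi; H -> Bi | gg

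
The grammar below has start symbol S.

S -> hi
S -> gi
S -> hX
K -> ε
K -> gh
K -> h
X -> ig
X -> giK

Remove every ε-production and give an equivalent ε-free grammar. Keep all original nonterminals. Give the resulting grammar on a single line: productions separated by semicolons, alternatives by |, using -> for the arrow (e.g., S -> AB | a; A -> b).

S -> gi | hX | hi; K -> h | gh; X -> gi | ig | giK

Nullable set: {K}.
Drop K -> ε.
X -> giK: K nullable, giving gi | giK.
Unchanged (no nullable symbols): S -> gi; S -> hX; S -> hi; K -> gh; K -> h; X -> ig.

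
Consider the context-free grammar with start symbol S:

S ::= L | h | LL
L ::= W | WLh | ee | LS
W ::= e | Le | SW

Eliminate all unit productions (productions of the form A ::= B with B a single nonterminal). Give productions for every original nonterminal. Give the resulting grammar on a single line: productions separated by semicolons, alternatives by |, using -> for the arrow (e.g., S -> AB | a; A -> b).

Unit productions: L->W, S->L.
Unit pairs (A ⇒* B via units): (L,W), (S,L), (S,W).
S: inherits non-unit rules of {L, S, W} → LL | LS | Le | SW | WLh | e | ee | h.
L: inherits non-unit rules of {L, W} → LS | Le | SW | WLh | e | ee.
W: inherits non-unit rules of {W} → Le | SW | e.

S -> e | h | LL | LS | Le | SW | ee | WLh; L -> e | LS | Le | SW | ee | WLh; W -> e | Le | SW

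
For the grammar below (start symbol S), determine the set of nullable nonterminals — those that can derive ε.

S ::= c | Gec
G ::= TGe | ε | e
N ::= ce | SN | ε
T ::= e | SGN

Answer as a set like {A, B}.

{G, N}

Directly nullable (have an ε-rule): {G, N}.
Not nullable: S, T — each has a terminal in every rule's right-hand side or depends on a non-nullable symbol.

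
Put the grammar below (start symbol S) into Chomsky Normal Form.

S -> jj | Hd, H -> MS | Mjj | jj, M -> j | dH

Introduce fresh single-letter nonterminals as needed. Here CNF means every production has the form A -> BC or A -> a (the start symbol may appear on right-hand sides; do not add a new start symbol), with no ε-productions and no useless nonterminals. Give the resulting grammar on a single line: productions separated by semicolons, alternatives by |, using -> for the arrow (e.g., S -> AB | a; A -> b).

No ε-productions.
No unit productions to eliminate.
TERM: introduce B -> d, A -> j and substitute in every rule of length ≥2.
BIN: H -> MAA becomes H -> MC, C -> AA.

S -> AA | HB; A -> j; B -> d; C -> AA; H -> AA | MC | MS; M -> j | BH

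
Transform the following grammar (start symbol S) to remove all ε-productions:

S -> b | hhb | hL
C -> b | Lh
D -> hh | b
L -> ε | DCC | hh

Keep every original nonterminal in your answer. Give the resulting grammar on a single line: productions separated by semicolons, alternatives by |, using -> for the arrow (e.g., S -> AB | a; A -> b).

Nullable set: {L}.
S -> hL: L nullable, giving h | hL.
C -> Lh: L nullable, giving Lh | h.
Drop L -> ε.
Unchanged (no nullable symbols): S -> b; S -> hhb; C -> b; D -> b; D -> hh; L -> DCC; L -> hh.

S -> b | h | hL | hhb; C -> b | h | Lh; D -> b | hh; L -> hh | DCC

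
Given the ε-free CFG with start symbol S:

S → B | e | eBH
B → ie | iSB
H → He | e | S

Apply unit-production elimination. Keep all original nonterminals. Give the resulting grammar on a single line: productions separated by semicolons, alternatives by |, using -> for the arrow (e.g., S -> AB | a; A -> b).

S -> e | ie | eBH | iSB; B -> ie | iSB; H -> e | He | ie | eBH | iSB

Unit productions: H->S, S->B.
Unit pairs (A ⇒* B via units): (H,B), (H,S), (S,B).
S: inherits non-unit rules of {B, S} → e | eBH | iSB | ie.
B: inherits non-unit rules of {B} → iSB | ie.
H: inherits non-unit rules of {B, H, S} → He | e | eBH | iSB | ie.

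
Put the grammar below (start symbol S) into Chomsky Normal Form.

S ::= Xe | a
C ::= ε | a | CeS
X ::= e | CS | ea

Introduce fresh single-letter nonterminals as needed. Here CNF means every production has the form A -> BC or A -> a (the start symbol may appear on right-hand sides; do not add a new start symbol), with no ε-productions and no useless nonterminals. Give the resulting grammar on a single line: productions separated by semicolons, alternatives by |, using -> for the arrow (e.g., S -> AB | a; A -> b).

S -> a | XA; A -> e; B -> a; C -> a | AS | CD; D -> AS; X -> a | e | AB | CS | XA

Nullable: {C}; after ε-elimination: S -> a | Xe; C -> a | eS | CeS; X -> S | e | CS | ea.
After unit-elimination: S -> a | Xe; C -> a | eS | CeS; X -> a | e | CS | Xe | ea.
TERM: introduce B -> a, A -> e and substitute in every rule of length ≥2.
BIN: C -> CAS becomes C -> CD, D -> AS.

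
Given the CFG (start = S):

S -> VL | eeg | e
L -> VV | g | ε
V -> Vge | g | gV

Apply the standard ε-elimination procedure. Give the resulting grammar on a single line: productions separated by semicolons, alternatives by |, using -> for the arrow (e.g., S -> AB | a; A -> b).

S -> V | e | VL | eeg; L -> g | VV; V -> g | gV | Vge

Nullable set: {L}.
S -> VL: L nullable, giving V | VL.
Drop L -> ε.
Unchanged (no nullable symbols): S -> e; S -> eeg; L -> VV; L -> g; V -> Vge; V -> g; V -> gV.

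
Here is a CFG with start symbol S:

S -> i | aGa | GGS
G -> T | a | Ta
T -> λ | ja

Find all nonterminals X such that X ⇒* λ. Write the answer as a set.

Directly nullable (have an ε-rule): {T}.
G is nullable via G -> T (every symbol on the right is already known nullable).
Not nullable: S — each has a terminal in every rule's right-hand side or depends on a non-nullable symbol.

{G, T}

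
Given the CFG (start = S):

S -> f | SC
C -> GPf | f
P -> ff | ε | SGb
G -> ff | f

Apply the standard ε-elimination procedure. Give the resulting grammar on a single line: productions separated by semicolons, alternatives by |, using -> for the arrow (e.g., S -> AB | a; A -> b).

S -> f | SC; C -> f | Gf | GPf; G -> f | ff; P -> ff | SGb

Nullable set: {P}.
C -> GPf: P nullable, giving GPf | Gf.
Drop P -> ε.
Unchanged (no nullable symbols): S -> SC; S -> f; C -> f; G -> f; G -> ff; P -> SGb; P -> ff.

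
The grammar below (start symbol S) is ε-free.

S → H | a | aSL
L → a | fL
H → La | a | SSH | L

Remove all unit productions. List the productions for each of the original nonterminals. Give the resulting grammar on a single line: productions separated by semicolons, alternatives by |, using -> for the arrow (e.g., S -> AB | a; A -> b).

Unit productions: H->L, S->H.
Unit pairs (A ⇒* B via units): (H,L), (S,H), (S,L).
S: inherits non-unit rules of {H, L, S} → La | SSH | a | aSL | fL.
H: inherits non-unit rules of {H, L} → La | SSH | a | fL.
L: inherits non-unit rules of {L} → a | fL.

S -> a | La | fL | SSH | aSL; H -> a | La | fL | SSH; L -> a | fL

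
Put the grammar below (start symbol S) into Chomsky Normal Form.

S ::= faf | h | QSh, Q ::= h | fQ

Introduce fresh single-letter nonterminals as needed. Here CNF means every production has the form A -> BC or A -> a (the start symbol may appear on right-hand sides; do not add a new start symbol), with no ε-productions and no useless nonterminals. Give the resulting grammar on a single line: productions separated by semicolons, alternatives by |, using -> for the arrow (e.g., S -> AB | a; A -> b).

No ε-productions.
No unit productions to eliminate.
TERM: introduce C -> a, A -> f, B -> h and substitute in every rule of length ≥2.
BIN: S -> ACA becomes S -> AD, D -> CA; S -> QSB becomes S -> QE, E -> SB.

S -> h | AD | QE; A -> f; B -> h; C -> a; D -> CA; E -> SB; Q -> h | AQ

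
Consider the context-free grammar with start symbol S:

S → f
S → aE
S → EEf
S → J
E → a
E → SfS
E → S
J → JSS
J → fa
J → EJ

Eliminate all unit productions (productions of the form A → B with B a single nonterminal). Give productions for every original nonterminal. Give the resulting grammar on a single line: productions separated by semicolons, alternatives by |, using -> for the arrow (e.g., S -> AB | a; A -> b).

S -> f | EJ | aE | fa | EEf | JSS; E -> a | f | EJ | aE | fa | EEf | JSS | SfS; J -> EJ | fa | JSS

Unit productions: E->S, S->J.
Unit pairs (A ⇒* B via units): (E,J), (E,S), (S,J).
S: inherits non-unit rules of {J, S} → EEf | EJ | JSS | aE | f | fa.
E: inherits non-unit rules of {E, J, S} → EEf | EJ | JSS | SfS | a | aE | f | fa.
J: inherits non-unit rules of {J} → EJ | JSS | fa.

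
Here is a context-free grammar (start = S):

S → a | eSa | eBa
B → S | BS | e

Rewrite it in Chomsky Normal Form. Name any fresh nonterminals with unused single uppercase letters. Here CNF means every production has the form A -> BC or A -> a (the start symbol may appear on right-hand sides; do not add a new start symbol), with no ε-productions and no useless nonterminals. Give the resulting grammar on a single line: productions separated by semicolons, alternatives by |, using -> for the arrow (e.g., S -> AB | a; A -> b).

S -> a | AF | AG; A -> e; B -> a | e | AD | AE | BS; C -> a; D -> BC; E -> SC; F -> BC; G -> SC

No ε-productions.
After unit-elimination: S -> a | eBa | eSa; B -> a | e | BS | eBa | eSa.
TERM: introduce C -> a, A -> e and substitute in every rule of length ≥2.
BIN: B -> ABC becomes B -> AD, D -> BC; B -> ASC becomes B -> AE, E -> SC; S -> ABC becomes S -> AF, F -> BC; S -> ASC becomes S -> AG, G -> SC.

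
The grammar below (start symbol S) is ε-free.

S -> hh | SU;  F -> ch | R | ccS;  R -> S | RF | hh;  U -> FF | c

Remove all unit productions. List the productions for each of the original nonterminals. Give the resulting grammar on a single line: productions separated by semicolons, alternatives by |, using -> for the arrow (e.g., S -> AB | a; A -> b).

Unit productions: F->R, R->S.
Unit pairs (A ⇒* B via units): (F,R), (F,S), (R,S).
S: inherits non-unit rules of {S} → SU | hh.
F: inherits non-unit rules of {F, R, S} → RF | SU | ccS | ch | hh.
R: inherits non-unit rules of {R, S} → RF | SU | hh.
U: inherits non-unit rules of {U} → FF | c.

S -> SU | hh; F -> RF | SU | ch | hh | ccS; R -> RF | SU | hh; U -> c | FF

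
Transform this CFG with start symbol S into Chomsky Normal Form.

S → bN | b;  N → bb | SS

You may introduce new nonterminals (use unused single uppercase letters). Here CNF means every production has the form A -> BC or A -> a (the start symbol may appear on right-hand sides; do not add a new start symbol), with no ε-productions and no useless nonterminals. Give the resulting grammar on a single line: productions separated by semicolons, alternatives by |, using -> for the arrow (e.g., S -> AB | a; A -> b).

No ε-productions.
No unit productions to eliminate.
TERM: introduce A -> b and substitute in every rule of length ≥2.

S -> b | AN; A -> b; N -> AA | SS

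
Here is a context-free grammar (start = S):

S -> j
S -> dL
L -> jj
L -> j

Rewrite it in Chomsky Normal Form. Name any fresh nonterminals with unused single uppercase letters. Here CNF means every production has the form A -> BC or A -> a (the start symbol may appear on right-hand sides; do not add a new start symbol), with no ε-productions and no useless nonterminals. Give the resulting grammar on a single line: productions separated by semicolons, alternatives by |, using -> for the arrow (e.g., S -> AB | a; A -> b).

S -> j | BL; A -> j; B -> d; L -> j | AA

No ε-productions.
No unit productions to eliminate.
TERM: introduce B -> d, A -> j and substitute in every rule of length ≥2.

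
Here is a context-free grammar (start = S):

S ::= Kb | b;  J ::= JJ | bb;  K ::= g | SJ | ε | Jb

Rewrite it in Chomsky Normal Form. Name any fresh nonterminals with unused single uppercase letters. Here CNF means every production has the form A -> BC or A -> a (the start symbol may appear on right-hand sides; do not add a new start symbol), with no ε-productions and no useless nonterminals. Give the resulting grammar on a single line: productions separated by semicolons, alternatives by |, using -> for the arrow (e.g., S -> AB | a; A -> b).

S -> b | KA; A -> b; J -> AA | JJ; K -> g | JA | SJ

Nullable: {K}; after ε-elimination: S -> b | Kb; J -> JJ | bb; K -> g | Jb | SJ.
No unit productions to eliminate.
TERM: introduce A -> b and substitute in every rule of length ≥2.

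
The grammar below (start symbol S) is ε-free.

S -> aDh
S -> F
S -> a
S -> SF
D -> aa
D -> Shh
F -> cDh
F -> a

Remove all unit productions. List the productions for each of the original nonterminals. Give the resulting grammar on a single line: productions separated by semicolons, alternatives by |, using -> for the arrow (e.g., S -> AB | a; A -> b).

S -> a | SF | aDh | cDh; D -> aa | Shh; F -> a | cDh

Unit productions: S->F.
Unit pairs (A ⇒* B via units): (S,F).
S: inherits non-unit rules of {F, S} → SF | a | aDh | cDh.
D: inherits non-unit rules of {D} → Shh | aa.
F: inherits non-unit rules of {F} → a | cDh.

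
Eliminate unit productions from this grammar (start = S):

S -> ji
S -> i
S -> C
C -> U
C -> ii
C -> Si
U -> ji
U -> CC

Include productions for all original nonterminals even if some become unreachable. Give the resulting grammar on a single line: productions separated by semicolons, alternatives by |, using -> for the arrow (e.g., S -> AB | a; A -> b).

Unit productions: C->U, S->C.
Unit pairs (A ⇒* B via units): (C,U), (S,C), (S,U).
S: inherits non-unit rules of {C, S, U} → CC | Si | i | ii | ji.
C: inherits non-unit rules of {C, U} → CC | Si | ii | ji.
U: inherits non-unit rules of {U} → CC | ji.

S -> i | CC | Si | ii | ji; C -> CC | Si | ii | ji; U -> CC | ji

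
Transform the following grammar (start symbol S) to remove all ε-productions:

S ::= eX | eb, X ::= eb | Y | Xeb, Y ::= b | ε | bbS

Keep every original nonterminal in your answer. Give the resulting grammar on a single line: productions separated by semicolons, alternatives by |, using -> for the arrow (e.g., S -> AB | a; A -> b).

Nullable set: {X, Y}.
S -> eX: X nullable, giving e | eX.
X -> Xeb: X nullable, giving Xeb | eb.
X -> Y: Y nullable, giving Y.
Drop Y -> ε.
Unchanged (no nullable symbols): S -> eb; X -> eb; Y -> b; Y -> bbS.

S -> e | eX | eb; X -> Y | eb | Xeb; Y -> b | bbS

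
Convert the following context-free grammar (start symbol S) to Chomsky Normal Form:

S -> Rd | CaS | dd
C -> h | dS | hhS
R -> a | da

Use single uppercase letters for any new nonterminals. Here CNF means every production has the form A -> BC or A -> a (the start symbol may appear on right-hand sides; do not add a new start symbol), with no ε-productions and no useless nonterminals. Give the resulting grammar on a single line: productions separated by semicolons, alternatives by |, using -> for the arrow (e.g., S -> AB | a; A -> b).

No ε-productions.
No unit productions to eliminate.
TERM: introduce D -> a, A -> d, B -> h and substitute in every rule of length ≥2.
BIN: C -> BBS becomes C -> BE, E -> BS; S -> CDS becomes S -> CF, F -> DS.

S -> AA | CF | RA; A -> d; B -> h; C -> h | AS | BE; D -> a; E -> BS; F -> DS; R -> a | AD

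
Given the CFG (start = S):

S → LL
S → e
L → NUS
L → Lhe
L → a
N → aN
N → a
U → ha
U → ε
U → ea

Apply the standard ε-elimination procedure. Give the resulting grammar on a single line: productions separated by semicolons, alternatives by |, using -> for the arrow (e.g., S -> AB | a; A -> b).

Nullable set: {U}.
L -> NUS: U nullable, giving NS | NUS.
Drop U -> ε.
Unchanged (no nullable symbols): S -> LL; S -> e; L -> Lhe; L -> a; N -> a; N -> aN; U -> ea; U -> ha.

S -> e | LL; L -> a | NS | Lhe | NUS; N -> a | aN; U -> ea | ha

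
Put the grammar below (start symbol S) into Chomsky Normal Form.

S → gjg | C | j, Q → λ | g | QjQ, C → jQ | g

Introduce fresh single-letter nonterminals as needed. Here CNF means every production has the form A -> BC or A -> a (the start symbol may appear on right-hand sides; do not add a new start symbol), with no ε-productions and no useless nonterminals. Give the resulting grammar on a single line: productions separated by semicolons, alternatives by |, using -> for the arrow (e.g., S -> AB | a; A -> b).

S -> g | j | AQ | BE; A -> j; B -> g; D -> AQ; E -> AB; Q -> g | j | AQ | QA | QD

Nullable: {Q}; after ε-elimination: S -> C | j | gjg; C -> g | j | jQ; Q -> g | j | Qj | jQ | QjQ.
After unit-elimination: S -> g | j | jQ | gjg; C -> g | j | jQ; Q -> g | j | Qj | jQ | QjQ.
TERM: introduce B -> g, A -> j and substitute in every rule of length ≥2.
BIN: Q -> QAQ becomes Q -> QD, D -> AQ; S -> BAB becomes S -> BE, E -> AB.
Drop unreachable/unproductive: C.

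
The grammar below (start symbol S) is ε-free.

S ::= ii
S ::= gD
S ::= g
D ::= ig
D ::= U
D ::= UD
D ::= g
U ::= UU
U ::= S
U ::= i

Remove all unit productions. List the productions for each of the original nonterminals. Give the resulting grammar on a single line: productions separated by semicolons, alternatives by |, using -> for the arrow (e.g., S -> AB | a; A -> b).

Unit productions: D->U, U->S.
Unit pairs (A ⇒* B via units): (D,S), (D,U), (U,S).
S: inherits non-unit rules of {S} → g | gD | ii.
D: inherits non-unit rules of {D, S, U} → UD | UU | g | gD | i | ig | ii.
U: inherits non-unit rules of {S, U} → UU | g | gD | i | ii.

S -> g | gD | ii; D -> g | i | UD | UU | gD | ig | ii; U -> g | i | UU | gD | ii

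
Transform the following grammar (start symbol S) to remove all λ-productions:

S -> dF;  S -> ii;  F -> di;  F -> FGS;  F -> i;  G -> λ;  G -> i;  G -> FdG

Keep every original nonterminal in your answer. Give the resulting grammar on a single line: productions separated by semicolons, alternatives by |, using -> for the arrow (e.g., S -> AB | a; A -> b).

Nullable set: {G}.
F -> FGS: G nullable, giving FGS | FS.
Drop G -> λ.
G -> FdG: G nullable, giving Fd | FdG.
Unchanged (no nullable symbols): S -> dF; S -> ii; F -> di; F -> i; G -> i.

S -> dF | ii; F -> i | FS | di | FGS; G -> i | Fd | FdG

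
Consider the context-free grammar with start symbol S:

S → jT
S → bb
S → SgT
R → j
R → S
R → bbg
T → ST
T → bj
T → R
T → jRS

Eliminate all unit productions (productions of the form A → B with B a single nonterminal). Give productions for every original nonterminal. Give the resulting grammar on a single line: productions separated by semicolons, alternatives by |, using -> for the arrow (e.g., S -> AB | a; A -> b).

Unit productions: R->S, T->R.
Unit pairs (A ⇒* B via units): (R,S), (T,R), (T,S).
S: inherits non-unit rules of {S} → SgT | bb | jT.
R: inherits non-unit rules of {R, S} → SgT | bb | bbg | j | jT.
T: inherits non-unit rules of {R, S, T} → ST | SgT | bb | bbg | bj | j | jRS | jT.

S -> bb | jT | SgT; R -> j | bb | jT | SgT | bbg; T -> j | ST | bb | bj | jT | SgT | bbg | jRS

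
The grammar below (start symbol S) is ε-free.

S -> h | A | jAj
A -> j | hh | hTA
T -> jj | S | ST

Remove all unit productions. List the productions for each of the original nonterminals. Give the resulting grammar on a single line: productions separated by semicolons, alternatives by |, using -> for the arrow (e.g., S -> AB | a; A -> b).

S -> h | j | hh | hTA | jAj; A -> j | hh | hTA; T -> h | j | ST | hh | jj | hTA | jAj

Unit productions: S->A, T->S.
Unit pairs (A ⇒* B via units): (S,A), (T,A), (T,S).
S: inherits non-unit rules of {A, S} → h | hTA | hh | j | jAj.
A: inherits non-unit rules of {A} → hTA | hh | j.
T: inherits non-unit rules of {A, S, T} → ST | h | hTA | hh | j | jAj | jj.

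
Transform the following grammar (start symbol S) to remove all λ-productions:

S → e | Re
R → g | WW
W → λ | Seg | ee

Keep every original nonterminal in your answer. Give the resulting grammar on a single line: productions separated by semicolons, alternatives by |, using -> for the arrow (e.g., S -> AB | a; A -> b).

Nullable set: {R, W}.
S -> Re: R nullable, giving Re | e.
R -> WW: W, W nullable, giving W | WW.
Drop W -> λ.
Unchanged (no nullable symbols): S -> e; R -> g; W -> Seg; W -> ee.

S -> e | Re; R -> W | g | WW; W -> ee | Seg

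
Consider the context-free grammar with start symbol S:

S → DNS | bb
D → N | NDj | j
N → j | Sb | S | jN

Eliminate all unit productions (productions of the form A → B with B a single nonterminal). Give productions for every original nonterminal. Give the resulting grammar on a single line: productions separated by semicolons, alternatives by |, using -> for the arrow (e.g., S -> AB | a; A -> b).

Unit productions: D->N, N->S.
Unit pairs (A ⇒* B via units): (D,N), (D,S), (N,S).
S: inherits non-unit rules of {S} → DNS | bb.
D: inherits non-unit rules of {D, N, S} → DNS | NDj | Sb | bb | j | jN.
N: inherits non-unit rules of {N, S} → DNS | Sb | bb | j | jN.

S -> bb | DNS; D -> j | Sb | bb | jN | DNS | NDj; N -> j | Sb | bb | jN | DNS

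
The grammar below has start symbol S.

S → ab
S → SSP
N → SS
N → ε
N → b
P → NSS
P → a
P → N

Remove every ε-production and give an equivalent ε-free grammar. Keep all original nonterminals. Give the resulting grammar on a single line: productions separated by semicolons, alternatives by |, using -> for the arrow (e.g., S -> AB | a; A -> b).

Nullable set: {N, P}.
S -> SSP: P nullable, giving SS | SSP.
Drop N -> ε.
P -> N: N nullable, giving N.
P -> NSS: N nullable, giving NSS | SS.
Unchanged (no nullable symbols): S -> ab; N -> SS; N -> b; P -> a.

S -> SS | ab | SSP; N -> b | SS; P -> N | a | SS | NSS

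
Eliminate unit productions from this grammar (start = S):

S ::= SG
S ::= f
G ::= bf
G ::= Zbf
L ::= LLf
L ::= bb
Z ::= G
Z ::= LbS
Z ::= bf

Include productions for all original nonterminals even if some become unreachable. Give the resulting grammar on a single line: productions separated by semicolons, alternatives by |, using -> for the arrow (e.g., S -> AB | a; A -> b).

Unit productions: Z->G.
Unit pairs (A ⇒* B via units): (Z,G).
S: inherits non-unit rules of {S} → SG | f.
G: inherits non-unit rules of {G} → Zbf | bf.
L: inherits non-unit rules of {L} → LLf | bb.
Z: inherits non-unit rules of {G, Z} → LbS | Zbf | bf.

S -> f | SG; G -> bf | Zbf; L -> bb | LLf; Z -> bf | LbS | Zbf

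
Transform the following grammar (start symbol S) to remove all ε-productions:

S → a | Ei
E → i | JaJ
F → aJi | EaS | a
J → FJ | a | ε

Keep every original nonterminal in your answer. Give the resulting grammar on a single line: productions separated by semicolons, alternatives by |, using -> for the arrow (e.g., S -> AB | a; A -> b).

Nullable set: {J}.
E -> JaJ: J, J nullable, giving Ja | JaJ | a | aJ.
F -> aJi: J nullable, giving aJi | ai.
Drop J -> ε.
J -> FJ: J nullable, giving F | FJ.
Unchanged (no nullable symbols): S -> Ei; S -> a; E -> i; F -> EaS; F -> a; J -> a.

S -> a | Ei; E -> a | i | Ja | aJ | JaJ; F -> a | ai | EaS | aJi; J -> F | a | FJ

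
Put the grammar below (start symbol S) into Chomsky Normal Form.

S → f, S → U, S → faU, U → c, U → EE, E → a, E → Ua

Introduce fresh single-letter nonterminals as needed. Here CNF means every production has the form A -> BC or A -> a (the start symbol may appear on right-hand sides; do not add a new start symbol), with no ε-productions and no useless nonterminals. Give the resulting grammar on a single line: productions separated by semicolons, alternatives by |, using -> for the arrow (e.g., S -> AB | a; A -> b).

S -> c | f | BC | EE; A -> a; B -> f; C -> AU; E -> a | UA; U -> c | EE

No ε-productions.
After unit-elimination: S -> c | f | EE | faU; E -> a | Ua; U -> c | EE.
TERM: introduce A -> a, B -> f and substitute in every rule of length ≥2.
BIN: S -> BAU becomes S -> BC, C -> AU.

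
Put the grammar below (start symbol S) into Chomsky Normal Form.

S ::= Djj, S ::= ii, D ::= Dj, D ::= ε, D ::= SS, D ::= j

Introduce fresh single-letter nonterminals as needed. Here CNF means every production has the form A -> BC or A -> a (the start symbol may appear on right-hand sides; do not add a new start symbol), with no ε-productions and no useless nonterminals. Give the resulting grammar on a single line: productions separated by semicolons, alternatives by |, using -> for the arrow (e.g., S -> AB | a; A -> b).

Nullable: {D}; after ε-elimination: S -> ii | jj | Djj; D -> j | Dj | SS.
No unit productions to eliminate.
TERM: introduce B -> i, A -> j and substitute in every rule of length ≥2.
BIN: S -> DAA becomes S -> DC, C -> AA.

S -> AA | BB | DC; A -> j; B -> i; C -> AA; D -> j | DA | SS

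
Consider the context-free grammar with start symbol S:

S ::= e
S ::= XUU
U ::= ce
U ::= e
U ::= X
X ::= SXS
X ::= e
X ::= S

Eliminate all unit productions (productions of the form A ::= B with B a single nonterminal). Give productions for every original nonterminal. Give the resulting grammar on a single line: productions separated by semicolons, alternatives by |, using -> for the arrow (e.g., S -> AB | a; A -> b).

S -> e | XUU; U -> e | ce | SXS | XUU; X -> e | SXS | XUU

Unit productions: U->X, X->S.
Unit pairs (A ⇒* B via units): (U,S), (U,X), (X,S).
S: inherits non-unit rules of {S} → XUU | e.
U: inherits non-unit rules of {S, U, X} → SXS | XUU | ce | e.
X: inherits non-unit rules of {S, X} → SXS | XUU | e.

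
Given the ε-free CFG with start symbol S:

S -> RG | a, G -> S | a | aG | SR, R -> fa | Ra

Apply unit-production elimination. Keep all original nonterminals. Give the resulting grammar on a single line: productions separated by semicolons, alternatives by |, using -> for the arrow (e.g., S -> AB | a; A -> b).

Unit productions: G->S.
Unit pairs (A ⇒* B via units): (G,S).
S: inherits non-unit rules of {S} → RG | a.
G: inherits non-unit rules of {G, S} → RG | SR | a | aG.
R: inherits non-unit rules of {R} → Ra | fa.

S -> a | RG; G -> a | RG | SR | aG; R -> Ra | fa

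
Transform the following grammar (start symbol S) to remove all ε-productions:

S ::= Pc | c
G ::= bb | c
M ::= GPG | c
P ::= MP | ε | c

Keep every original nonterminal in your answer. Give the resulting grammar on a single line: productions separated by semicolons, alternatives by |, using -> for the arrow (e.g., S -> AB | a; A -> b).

S -> c | Pc; G -> c | bb; M -> c | GG | GPG; P -> M | c | MP

Nullable set: {P}.
S -> Pc: P nullable, giving Pc | c.
M -> GPG: P nullable, giving GG | GPG.
Drop P -> ε.
P -> MP: P nullable, giving M | MP.
Unchanged (no nullable symbols): S -> c; G -> bb; G -> c; M -> c; P -> c.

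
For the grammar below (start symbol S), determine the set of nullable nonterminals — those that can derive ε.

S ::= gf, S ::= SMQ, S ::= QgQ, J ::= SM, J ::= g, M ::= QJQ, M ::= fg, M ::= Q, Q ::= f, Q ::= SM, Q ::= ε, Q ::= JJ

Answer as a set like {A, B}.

Directly nullable (have an ε-rule): {Q}.
M is nullable via M -> Q (every symbol on the right is already known nullable).
Not nullable: J, S — each has a terminal in every rule's right-hand side or depends on a non-nullable symbol.

{M, Q}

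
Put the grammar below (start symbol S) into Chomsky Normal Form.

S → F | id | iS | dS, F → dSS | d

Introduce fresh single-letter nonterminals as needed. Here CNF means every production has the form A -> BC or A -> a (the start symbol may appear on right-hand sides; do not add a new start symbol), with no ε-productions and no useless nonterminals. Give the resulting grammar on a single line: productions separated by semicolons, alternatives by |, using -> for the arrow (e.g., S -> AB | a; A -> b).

No ε-productions.
After unit-elimination: S -> d | dS | iS | id | dSS; F -> d | dSS.
TERM: introduce A -> d, B -> i and substitute in every rule of length ≥2.
BIN: F -> ASS becomes F -> AC, C -> SS; S -> ASS becomes S -> AD, D -> SS.
Drop unreachable/unproductive: F.

S -> d | AD | AS | BA | BS; A -> d; B -> i; D -> SS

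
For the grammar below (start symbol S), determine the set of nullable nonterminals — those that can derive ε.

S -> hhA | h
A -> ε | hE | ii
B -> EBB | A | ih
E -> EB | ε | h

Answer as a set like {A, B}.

Directly nullable (have an ε-rule): {A, E}.
B is nullable via B -> A (every symbol on the right is already known nullable).
Not nullable: S — each has a terminal in every rule's right-hand side or depends on a non-nullable symbol.

{A, B, E}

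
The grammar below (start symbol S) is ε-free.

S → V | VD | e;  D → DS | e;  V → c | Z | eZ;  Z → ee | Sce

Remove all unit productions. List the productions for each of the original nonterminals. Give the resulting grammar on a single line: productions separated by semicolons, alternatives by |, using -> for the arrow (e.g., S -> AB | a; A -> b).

S -> c | e | VD | eZ | ee | Sce; D -> e | DS; V -> c | eZ | ee | Sce; Z -> ee | Sce

Unit productions: S->V, V->Z.
Unit pairs (A ⇒* B via units): (S,V), (S,Z), (V,Z).
S: inherits non-unit rules of {S, V, Z} → Sce | VD | c | e | eZ | ee.
D: inherits non-unit rules of {D} → DS | e.
V: inherits non-unit rules of {V, Z} → Sce | c | eZ | ee.
Z: inherits non-unit rules of {Z} → Sce | ee.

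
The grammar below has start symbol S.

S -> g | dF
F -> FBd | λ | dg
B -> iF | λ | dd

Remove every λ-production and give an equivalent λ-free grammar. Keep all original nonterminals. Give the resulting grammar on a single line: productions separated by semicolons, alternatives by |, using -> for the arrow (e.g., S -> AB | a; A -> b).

Nullable set: {B, F}.
S -> dF: F nullable, giving d | dF.
Drop B -> λ.
B -> iF: F nullable, giving i | iF.
Drop F -> λ.
F -> FBd: F, B nullable, giving Bd | FBd | Fd | d.
Unchanged (no nullable symbols): S -> g; B -> dd; F -> dg.

S -> d | g | dF; B -> i | dd | iF; F -> d | Bd | Fd | dg | FBd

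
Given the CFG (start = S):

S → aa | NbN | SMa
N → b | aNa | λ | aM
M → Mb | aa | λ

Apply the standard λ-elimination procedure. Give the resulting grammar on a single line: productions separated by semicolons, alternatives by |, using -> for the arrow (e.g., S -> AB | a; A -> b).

Nullable set: {M, N}.
S -> NbN: N, N nullable, giving Nb | NbN | b | bN.
S -> SMa: M nullable, giving SMa | Sa.
Drop M -> λ.
M -> Mb: M nullable, giving Mb | b.
Drop N -> λ.
N -> aM: M nullable, giving a | aM.
N -> aNa: N nullable, giving aNa | aa.
Unchanged (no nullable symbols): S -> aa; M -> aa; N -> b.

S -> b | Nb | Sa | aa | bN | NbN | SMa; M -> b | Mb | aa; N -> a | b | aM | aa | aNa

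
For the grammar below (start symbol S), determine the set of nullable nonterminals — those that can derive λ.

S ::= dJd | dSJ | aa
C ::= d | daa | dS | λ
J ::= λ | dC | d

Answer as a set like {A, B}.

{C, J}

Directly nullable (have an ε-rule): {C, J}.
Not nullable: S — each has a terminal in every rule's right-hand side or depends on a non-nullable symbol.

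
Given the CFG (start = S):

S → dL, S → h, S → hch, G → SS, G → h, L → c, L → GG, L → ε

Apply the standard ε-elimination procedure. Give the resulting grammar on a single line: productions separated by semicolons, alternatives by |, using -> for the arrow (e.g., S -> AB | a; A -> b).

S -> d | h | dL | hch; G -> h | SS; L -> c | GG

Nullable set: {L}.
S -> dL: L nullable, giving d | dL.
Drop L -> ε.
Unchanged (no nullable symbols): S -> h; S -> hch; G -> SS; G -> h; L -> GG; L -> c.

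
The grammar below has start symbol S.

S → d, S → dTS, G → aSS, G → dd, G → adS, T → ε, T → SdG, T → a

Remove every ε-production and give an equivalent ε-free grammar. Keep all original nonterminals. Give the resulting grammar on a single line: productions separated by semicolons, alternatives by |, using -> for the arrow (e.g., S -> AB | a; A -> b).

S -> d | dS | dTS; G -> dd | aSS | adS; T -> a | SdG

Nullable set: {T}.
S -> dTS: T nullable, giving dS | dTS.
Drop T -> ε.
Unchanged (no nullable symbols): S -> d; G -> aSS; G -> adS; G -> dd; T -> SdG; T -> a.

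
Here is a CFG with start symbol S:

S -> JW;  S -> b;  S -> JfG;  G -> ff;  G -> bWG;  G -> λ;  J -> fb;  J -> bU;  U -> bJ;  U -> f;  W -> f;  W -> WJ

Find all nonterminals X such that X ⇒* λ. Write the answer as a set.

{G}

Directly nullable (have an ε-rule): {G}.
Not nullable: J, S, U, W — each has a terminal in every rule's right-hand side or depends on a non-nullable symbol.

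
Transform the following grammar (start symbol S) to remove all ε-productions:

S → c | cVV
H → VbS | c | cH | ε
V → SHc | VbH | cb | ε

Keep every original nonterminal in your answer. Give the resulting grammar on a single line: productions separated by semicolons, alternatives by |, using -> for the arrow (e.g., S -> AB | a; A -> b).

S -> c | cV | cVV; H -> c | bS | cH | VbS; V -> b | Sc | Vb | bH | cb | SHc | VbH

Nullable set: {H, V}.
S -> cVV: V, V nullable, giving c | cV | cVV.
Drop H -> ε.
H -> VbS: V nullable, giving VbS | bS.
H -> cH: H nullable, giving c | cH.
Drop V -> ε.
V -> SHc: H nullable, giving SHc | Sc.
V -> VbH: V, H nullable, giving Vb | VbH | b | bH.
Unchanged (no nullable symbols): S -> c; H -> c; V -> cb.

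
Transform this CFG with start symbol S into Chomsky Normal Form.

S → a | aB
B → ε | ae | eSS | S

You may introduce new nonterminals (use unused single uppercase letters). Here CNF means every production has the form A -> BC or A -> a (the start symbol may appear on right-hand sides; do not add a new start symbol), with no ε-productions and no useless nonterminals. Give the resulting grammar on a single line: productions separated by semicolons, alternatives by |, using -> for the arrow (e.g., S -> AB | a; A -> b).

S -> a | AB; A -> a; B -> a | AB | AC | CD; C -> e; D -> SS

Nullable: {B}; after ε-elimination: S -> a | aB; B -> S | ae | eSS.
After unit-elimination: S -> a | aB; B -> a | aB | ae | eSS.
TERM: introduce A -> a, C -> e and substitute in every rule of length ≥2.
BIN: B -> CSS becomes B -> CD, D -> SS.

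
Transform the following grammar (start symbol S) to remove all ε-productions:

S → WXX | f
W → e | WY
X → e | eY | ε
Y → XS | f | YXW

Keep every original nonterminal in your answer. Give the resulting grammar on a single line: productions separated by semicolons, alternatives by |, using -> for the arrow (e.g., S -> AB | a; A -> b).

Nullable set: {X}.
S -> WXX: X, X nullable, giving W | WX | WXX.
Drop X -> ε.
Y -> XS: X nullable, giving S | XS.
Y -> YXW: X nullable, giving YW | YXW.
Unchanged (no nullable symbols): S -> f; W -> WY; W -> e; X -> e; X -> eY; Y -> f.

S -> W | f | WX | WXX; W -> e | WY; X -> e | eY; Y -> S | f | XS | YW | YXW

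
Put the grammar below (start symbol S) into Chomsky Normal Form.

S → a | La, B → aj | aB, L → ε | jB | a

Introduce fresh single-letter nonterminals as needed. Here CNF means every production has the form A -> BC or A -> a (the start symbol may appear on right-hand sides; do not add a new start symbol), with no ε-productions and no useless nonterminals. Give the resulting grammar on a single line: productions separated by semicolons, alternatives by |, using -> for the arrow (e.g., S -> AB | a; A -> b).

Nullable: {L}; after ε-elimination: S -> a | La; B -> aB | aj; L -> a | jB.
No unit productions to eliminate.
TERM: introduce A -> a, C -> j and substitute in every rule of length ≥2.

S -> a | LA; A -> a; B -> AB | AC; C -> j; L -> a | CB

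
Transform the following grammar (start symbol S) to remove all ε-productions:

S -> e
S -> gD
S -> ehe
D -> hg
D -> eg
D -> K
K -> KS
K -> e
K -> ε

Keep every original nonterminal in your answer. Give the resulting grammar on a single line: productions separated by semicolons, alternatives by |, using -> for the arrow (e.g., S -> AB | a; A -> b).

S -> e | g | gD | ehe; D -> K | eg | hg; K -> S | e | KS

Nullable set: {D, K}.
S -> gD: D nullable, giving g | gD.
D -> K: K nullable, giving K.
Drop K -> ε.
K -> KS: K nullable, giving KS | S.
Unchanged (no nullable symbols): S -> e; S -> ehe; D -> eg; D -> hg; K -> e.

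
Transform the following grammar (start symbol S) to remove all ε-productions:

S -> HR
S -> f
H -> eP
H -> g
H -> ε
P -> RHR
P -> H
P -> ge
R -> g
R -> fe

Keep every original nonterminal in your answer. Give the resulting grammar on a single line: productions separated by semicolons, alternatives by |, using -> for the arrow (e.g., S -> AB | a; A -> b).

S -> R | f | HR; H -> e | g | eP; P -> H | RR | ge | RHR; R -> g | fe

Nullable set: {H, P}.
S -> HR: H nullable, giving HR | R.
Drop H -> ε.
H -> eP: P nullable, giving e | eP.
P -> H: H nullable, giving H.
P -> RHR: H nullable, giving RHR | RR.
Unchanged (no nullable symbols): S -> f; H -> g; P -> ge; R -> fe; R -> g.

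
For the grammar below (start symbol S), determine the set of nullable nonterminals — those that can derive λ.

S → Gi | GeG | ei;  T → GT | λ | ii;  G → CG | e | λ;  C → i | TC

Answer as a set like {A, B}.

{G, T}

Directly nullable (have an ε-rule): {G, T}.
Not nullable: C, S — each has a terminal in every rule's right-hand side or depends on a non-nullable symbol.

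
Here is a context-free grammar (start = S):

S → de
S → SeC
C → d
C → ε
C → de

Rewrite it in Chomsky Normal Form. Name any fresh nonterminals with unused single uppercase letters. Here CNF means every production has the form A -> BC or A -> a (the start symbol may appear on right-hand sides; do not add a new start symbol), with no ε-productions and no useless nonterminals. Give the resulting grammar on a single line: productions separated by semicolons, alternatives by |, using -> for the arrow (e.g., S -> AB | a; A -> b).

S -> AB | SB | SD; A -> d; B -> e; C -> d | AB; D -> BC

Nullable: {C}; after ε-elimination: S -> Se | de | SeC; C -> d | de.
No unit productions to eliminate.
TERM: introduce A -> d, B -> e and substitute in every rule of length ≥2.
BIN: S -> SBC becomes S -> SD, D -> BC.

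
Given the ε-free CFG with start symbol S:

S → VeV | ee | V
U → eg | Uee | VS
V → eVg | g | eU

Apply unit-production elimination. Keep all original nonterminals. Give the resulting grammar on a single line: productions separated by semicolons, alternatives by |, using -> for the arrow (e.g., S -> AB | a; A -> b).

S -> g | eU | ee | VeV | eVg; U -> VS | eg | Uee; V -> g | eU | eVg

Unit productions: S->V.
Unit pairs (A ⇒* B via units): (S,V).
S: inherits non-unit rules of {S, V} → VeV | eU | eVg | ee | g.
U: inherits non-unit rules of {U} → Uee | VS | eg.
V: inherits non-unit rules of {V} → eU | eVg | g.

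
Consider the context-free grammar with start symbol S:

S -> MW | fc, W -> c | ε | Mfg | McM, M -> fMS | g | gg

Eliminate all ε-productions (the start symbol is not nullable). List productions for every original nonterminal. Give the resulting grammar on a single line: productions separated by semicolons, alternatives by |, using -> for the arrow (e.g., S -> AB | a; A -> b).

Nullable set: {W}.
S -> MW: W nullable, giving M | MW.
Drop W -> ε.
Unchanged (no nullable symbols): S -> fc; M -> fMS; M -> g; M -> gg; W -> McM; W -> Mfg; W -> c.

S -> M | MW | fc; M -> g | gg | fMS; W -> c | McM | Mfg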